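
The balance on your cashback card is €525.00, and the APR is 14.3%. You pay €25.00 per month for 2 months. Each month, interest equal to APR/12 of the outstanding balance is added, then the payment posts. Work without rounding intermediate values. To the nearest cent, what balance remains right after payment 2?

€487.29

Monthly rate r = 14.3%/12 = 1.19167% = 0.0119167.
Each month: B ← B·(1+r) − €25.00.
Month 1: interest €6.26; balance after payment €506.26.
Month 2: interest €6.03; balance after payment €487.29.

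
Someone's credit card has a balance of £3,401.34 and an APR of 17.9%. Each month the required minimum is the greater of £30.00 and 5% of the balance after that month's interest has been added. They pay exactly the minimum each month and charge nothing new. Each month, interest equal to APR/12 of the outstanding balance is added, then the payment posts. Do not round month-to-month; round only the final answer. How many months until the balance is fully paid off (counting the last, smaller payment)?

Monthly rate r = 17.9%/12 = 1.49167% = 0.0149167.
While 5% of the post-interest balance exceeds £30.00, each month B ← (B·(1+r))·(1 − 0.05), i.e. B shrinks by the factor (1+r)·0.95 = 0.96417.
This holds for months 1–48. Entering month 49 the balance is £590.26; 5% of the post-interest balance is now below £30.00, so the flat £30.00 minimum applies from here.
From month 49 a fixed £30.00 at rate r clears £590.26 in 24 more payments. Total: 48 + 24 = 72 months.

72 months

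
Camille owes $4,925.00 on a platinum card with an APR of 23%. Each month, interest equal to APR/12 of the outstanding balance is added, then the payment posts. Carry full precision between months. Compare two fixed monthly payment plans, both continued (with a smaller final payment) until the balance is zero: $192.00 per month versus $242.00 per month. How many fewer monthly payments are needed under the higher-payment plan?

Monthly rate r = 23%/12 = 1.91667% = 0.0191667.
At $192.00/mo: n = ⌈−ln(1 − rB₀/P)/ln(1+r)⌉ = 36 payments (last $122.69); total interest = total paid − $4,925.00 = $1,917.69.
At $242.00/mo: 27 payments (last $10.11); total interest $1,377.11.
Payments saved = 36 − 27 = 9.

9 fewer payments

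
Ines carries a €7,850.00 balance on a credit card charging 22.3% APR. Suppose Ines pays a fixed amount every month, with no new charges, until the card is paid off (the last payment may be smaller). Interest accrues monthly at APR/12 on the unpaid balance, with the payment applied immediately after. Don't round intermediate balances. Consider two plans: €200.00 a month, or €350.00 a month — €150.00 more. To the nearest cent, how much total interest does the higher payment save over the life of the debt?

Monthly rate r = 22.3%/12 = 1.85833% = 0.0185833.
At €200.00/mo: n = ⌈−ln(1 − rB₀/P)/ln(1+r)⌉ = 71 payments (last €197.75); total interest = total paid − €7,850.00 = €6,347.75.
At €350.00/mo: 30 payments (last €100.46); total interest €2,400.46.
Interest saved = €6,347.75 − €2,400.46 = €3,947.29.

€3,947.29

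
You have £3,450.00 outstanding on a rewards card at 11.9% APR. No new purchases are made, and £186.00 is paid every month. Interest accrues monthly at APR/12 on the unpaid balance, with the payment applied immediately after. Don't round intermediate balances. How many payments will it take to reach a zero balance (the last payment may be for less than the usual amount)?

Monthly rate r = 11.9%/12 = 0.991667% = 0.00991667.
Recurrence: B ← B·(1+r) − £186.00.
Month 1: interest £34.21; balance after payment £3,298.21.
Month 2: interest £32.71; balance after payment £3,144.92.
Closed form: n = −ln(1 − rB₀/P)/ln(1+r) = −ln(0.81606)/ln(1.00992) ≈ 20.599, so the balance reaches zero during payment 21.

21 months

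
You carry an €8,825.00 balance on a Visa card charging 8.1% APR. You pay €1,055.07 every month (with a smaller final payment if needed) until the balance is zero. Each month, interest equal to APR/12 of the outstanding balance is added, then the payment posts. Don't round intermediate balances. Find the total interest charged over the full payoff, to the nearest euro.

Monthly rate r = 8.1%/12 = 0.675% = 0.00675.
Payoff takes n = ⌈−ln(1 − rB₀/P)/ln(1+r)⌉ = ⌈8.639⌉ = 9 payments; the last is €674.80.
Total paid = 8·€1,055.07 + €674.80 = €9,115.36.
Total interest = total paid − principal = €9,115.36 − €8,825.00 = €290.36.

€290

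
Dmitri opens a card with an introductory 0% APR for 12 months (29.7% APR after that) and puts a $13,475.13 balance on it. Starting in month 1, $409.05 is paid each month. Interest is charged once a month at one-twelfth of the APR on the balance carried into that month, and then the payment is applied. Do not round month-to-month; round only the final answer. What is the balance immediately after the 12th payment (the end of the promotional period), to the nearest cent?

Promo months 1–12 at r₀ = 0%/12 = 0; months 13+ at r₁ = 29.7%/12 = 0.02475.
After month 12 (no interest yet): B = $13,475.13 − 12·$409.05 = $8,566.53.

$8,566.53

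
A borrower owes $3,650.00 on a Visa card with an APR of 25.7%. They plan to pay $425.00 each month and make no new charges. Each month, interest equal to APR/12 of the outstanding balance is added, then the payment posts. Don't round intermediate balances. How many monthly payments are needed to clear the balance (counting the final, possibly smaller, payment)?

Monthly rate r = 25.7%/12 = 2.14167% = 0.0214167.
Recurrence: B ← B·(1+r) − $425.00.
Month 1: interest $78.17; balance after payment $3,303.17.
Month 2: interest $70.74; balance after payment $2,948.91.
Closed form: n = −ln(1 − rB₀/P)/ln(1+r) = −ln(0.81607)/ln(1.02142) ≈ 9.592, so the balance reaches zero during payment 10.

10 months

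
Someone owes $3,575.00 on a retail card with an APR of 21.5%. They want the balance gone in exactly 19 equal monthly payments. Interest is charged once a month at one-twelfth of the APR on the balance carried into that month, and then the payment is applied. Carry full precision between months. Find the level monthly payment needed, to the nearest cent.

Monthly rate r = 21.5%/12 = 1.79167% = 0.0179167.
Level-payment amortization: P = B₀·r / (1 − (1+r)^(−n)) = 3575.00·0.0179167 / (1 − 1.01792^(−19)).
Denominator 1 − (1+r)^(−19) = 0.286378838.
P = 64.0521 / 0.286378838 ≈ 223.66.

$223.66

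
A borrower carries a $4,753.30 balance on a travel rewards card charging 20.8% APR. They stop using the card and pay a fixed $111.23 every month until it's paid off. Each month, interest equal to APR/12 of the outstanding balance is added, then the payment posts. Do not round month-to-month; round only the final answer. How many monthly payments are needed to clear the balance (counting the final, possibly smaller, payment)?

79 payments

Monthly rate r = 20.8%/12 = 1.73333% = 0.0173333.
Recurrence: B ← B·(1+r) − $111.23.
Month 1: interest $82.39; balance after payment $4,724.46.
Month 2: interest $81.89; balance after payment $4,695.12.
Closed form: n = −ln(1 − rB₀/P)/ln(1+r) = −ln(0.25928)/ln(1.01733) ≈ 78.549, so the balance reaches zero during payment 79.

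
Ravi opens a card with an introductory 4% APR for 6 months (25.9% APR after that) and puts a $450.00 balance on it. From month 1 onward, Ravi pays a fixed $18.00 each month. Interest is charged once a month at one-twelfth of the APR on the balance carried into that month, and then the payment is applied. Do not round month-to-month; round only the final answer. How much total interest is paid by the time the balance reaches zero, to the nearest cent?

$117.05

Promo months 1–6 at r₀ = 4%/12 = 0.00333333; months 7+ at r₁ = 25.9%/12 = 0.0215833.
After month 6: iterate B ← B·(1+r₀) − $18.00 for 6 months → $350.17.
Then at r₁ with $18.00/mo: n₂ = −ln(1 − r₁·B/P)/ln(1+r₁) ≈ 25.50 → 26 more payments.
Total paid = 31·$18.00 + $9.05 = $567.05; interest = $567.05 − $450.00 = $117.05.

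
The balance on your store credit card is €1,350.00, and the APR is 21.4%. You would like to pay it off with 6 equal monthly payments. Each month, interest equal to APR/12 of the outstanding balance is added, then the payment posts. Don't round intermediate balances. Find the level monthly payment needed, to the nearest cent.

Monthly rate r = 21.4%/12 = 1.78333% = 0.0178333.
Level-payment amortization: P = B₀·r / (1 − (1+r)^(−n)) = 1350.00·0.0178333 / (1 − 1.01783^(−6)).
Denominator 1 − (1+r)^(−6) = 0.100626717.
P = 24.075 / 0.100626717 ≈ 239.25.

€239.25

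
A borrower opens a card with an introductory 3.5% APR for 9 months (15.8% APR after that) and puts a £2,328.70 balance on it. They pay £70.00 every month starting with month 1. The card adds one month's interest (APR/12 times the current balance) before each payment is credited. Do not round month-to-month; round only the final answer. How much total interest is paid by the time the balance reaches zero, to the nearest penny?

£442.59

Promo months 1–9 at r₀ = 3.5%/12 = 0.00291667; months 10+ at r₁ = 15.8%/12 = 0.0131667.
After month 9: iterate B ← B·(1+r₀) − £70.00 for 9 months → £1,753.15.
Then at r₁ with £70.00/mo: n₂ = −ln(1 − r₁·B/P)/ln(1+r₁) ≈ 30.59 → 31 more payments.
Total paid = 39·£70.00 + £41.29 = £2,771.29; interest = £2,771.29 − £2,328.70 = £442.59.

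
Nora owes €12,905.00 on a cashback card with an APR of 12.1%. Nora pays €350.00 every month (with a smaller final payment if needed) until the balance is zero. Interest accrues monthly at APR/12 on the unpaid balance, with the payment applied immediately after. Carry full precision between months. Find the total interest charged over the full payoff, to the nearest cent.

Monthly rate r = 12.1%/12 = 1.00833% = 0.0100833.
Payoff takes n = ⌈−ln(1 − rB₀/P)/ln(1+r)⌉ = ⌈46.335⌉ = 47 payments; the last is €117.80.
Total paid = 46·€350.00 + €117.80 = €16,217.80.
Total interest = total paid − principal = €16,217.80 − €12,905.00 = €3,312.80.

€3,312.80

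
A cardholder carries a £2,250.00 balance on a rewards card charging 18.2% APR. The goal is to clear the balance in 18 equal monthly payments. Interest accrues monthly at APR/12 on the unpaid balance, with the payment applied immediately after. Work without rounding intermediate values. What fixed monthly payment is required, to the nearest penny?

£143.78

Monthly rate r = 18.2%/12 = 1.51667% = 0.0151667.
Level-payment amortization: P = B₀·r / (1 − (1+r)^(−n)) = 2250.00·0.0151667 / (1 − 1.01517^(−18)).
Denominator 1 − (1+r)^(−18) = 0.237345713.
P = 34.125 / 0.237345713 ≈ 143.78.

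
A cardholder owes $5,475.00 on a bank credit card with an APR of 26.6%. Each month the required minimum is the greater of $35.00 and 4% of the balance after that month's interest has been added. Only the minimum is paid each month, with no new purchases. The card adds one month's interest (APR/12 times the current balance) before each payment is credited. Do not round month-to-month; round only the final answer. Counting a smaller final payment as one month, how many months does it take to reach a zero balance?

Monthly rate r = 26.6%/12 = 2.21667% = 0.0221667.
While 4% of the post-interest balance exceeds $35.00, each month B ← (B·(1+r))·(1 − 0.04), i.e. B shrinks by the factor (1+r)·0.96 = 0.98128.
This holds for months 1–99. Entering month 100 the balance is $843.11; 4% of the post-interest balance is now below $35.00, so the flat $35.00 minimum applies from here.
From month 100 a fixed $35.00 at rate r clears $843.11 in 35 more payments. Total: 99 + 35 = 134 months.

134 months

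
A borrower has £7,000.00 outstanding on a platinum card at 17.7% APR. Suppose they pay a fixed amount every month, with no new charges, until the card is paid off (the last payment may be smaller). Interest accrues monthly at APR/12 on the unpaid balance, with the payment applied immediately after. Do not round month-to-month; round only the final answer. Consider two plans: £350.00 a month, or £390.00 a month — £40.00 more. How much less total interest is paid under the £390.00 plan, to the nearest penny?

Monthly rate r = 17.7%/12 = 1.475% = 0.01475.
At £350.00/mo: n = ⌈−ln(1 − rB₀/P)/ln(1+r)⌉ = 24 payments (last £305.89); total interest = total paid − £7,000.00 = £1,355.89.
At £390.00/mo: 22 payments (last £1.29); total interest £1,191.29.
Interest saved = £1,355.89 − £1,191.29 = £164.60.

£164.60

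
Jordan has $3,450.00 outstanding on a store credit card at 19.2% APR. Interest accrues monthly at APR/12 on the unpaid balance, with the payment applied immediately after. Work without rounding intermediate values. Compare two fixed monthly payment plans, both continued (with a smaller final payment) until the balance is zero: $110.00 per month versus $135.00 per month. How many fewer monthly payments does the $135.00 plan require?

10 fewer payments

Monthly rate r = 19.2%/12 = 1.6% = 0.016.
At $110.00/mo: n = ⌈−ln(1 − rB₀/P)/ln(1+r)⌉ = 44 payments (last $98.74); total interest = total paid − $3,450.00 = $1,378.74.
At $135.00/mo: 34 payments (last $16.54); total interest $1,021.54.
Payments saved = 44 − 34 = 10.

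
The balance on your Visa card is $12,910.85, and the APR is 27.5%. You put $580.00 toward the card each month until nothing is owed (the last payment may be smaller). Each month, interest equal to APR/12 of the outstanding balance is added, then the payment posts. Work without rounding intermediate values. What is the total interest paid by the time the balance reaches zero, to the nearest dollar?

$5,358

Monthly rate r = 27.5%/12 = 2.29167% = 0.0229167.
Payoff takes n = ⌈−ln(1 − rB₀/P)/ln(1+r)⌉ = ⌈31.495⌉ = 32 payments; the last is $288.60.
Total paid = 31·$580.00 + $288.60 = $18,268.60.
Total interest = total paid − principal = $18,268.60 − $12,910.85 = $5,357.75.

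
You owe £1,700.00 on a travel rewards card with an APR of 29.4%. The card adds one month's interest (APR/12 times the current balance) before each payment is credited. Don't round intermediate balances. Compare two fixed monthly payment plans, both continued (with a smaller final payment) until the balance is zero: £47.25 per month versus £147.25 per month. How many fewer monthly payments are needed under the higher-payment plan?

Monthly rate r = 29.4%/12 = 2.45% = 0.0245.
At £47.25/mo: n = ⌈−ln(1 − rB₀/P)/ln(1+r)⌉ = 89 payments (last £5.28); total interest = total paid − £1,700.00 = £2,463.28.
At £147.25/mo: 14 payments (last £108.71); total interest £322.96.
Payments saved = 89 − 14 = 75.

75 fewer payments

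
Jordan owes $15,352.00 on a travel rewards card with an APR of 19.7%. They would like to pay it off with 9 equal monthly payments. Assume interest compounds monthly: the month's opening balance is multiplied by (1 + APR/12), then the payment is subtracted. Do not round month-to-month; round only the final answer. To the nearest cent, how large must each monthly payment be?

$1,848.83

Monthly rate r = 19.7%/12 = 1.64167% = 0.0164167.
Level-payment amortization: P = B₀·r / (1 − (1+r)^(−n)) = 15352.00·0.0164167 / (1 − 1.01642^(−9)).
Denominator 1 − (1+r)^(−9) = 0.136317738.
P = 252.029 / 0.136317738 ≈ 1848.83.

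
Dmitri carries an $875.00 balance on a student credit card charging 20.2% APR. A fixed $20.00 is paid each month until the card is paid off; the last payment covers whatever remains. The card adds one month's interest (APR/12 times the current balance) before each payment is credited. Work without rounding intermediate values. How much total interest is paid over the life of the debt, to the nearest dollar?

$723

Monthly rate r = 20.2%/12 = 1.68333% = 0.0168333.
Payoff takes n = ⌈−ln(1 − rB₀/P)/ln(1+r)⌉ = ⌈79.885⌉ = 80 payments; the last is $17.72.
Total paid = 79·$20.00 + $17.72 = $1,597.72.
Total interest = total paid − principal = $1,597.72 − $875.00 = $722.72.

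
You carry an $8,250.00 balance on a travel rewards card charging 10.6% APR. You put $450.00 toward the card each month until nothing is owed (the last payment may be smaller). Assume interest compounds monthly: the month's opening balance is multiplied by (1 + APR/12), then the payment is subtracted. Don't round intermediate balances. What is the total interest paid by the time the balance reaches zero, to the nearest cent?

Monthly rate r = 10.6%/12 = 0.883333% = 0.00883333.
Payoff takes n = ⌈−ln(1 − rB₀/P)/ln(1+r)⌉ = ⌈20.089⌉ = 21 payments; the last is $40.07.
Total paid = 20·$450.00 + $40.07 = $9,040.07.
Total interest = total paid − principal = $9,040.07 − $8,250.00 = $790.07.

$790.07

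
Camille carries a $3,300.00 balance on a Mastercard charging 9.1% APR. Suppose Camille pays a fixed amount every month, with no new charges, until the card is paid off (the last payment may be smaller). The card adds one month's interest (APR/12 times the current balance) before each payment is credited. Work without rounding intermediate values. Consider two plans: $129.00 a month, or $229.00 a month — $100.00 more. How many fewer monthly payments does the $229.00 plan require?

Monthly rate r = 9.1%/12 = 0.758333% = 0.00758333.
At $129.00/mo: n = ⌈−ln(1 − rB₀/P)/ln(1+r)⌉ = 29 payments (last $70.64); total interest = total paid − $3,300.00 = $382.64.
At $229.00/mo: 16 payments (last $73.05); total interest $208.05.
Payments saved = 29 − 16 = 13.

13 fewer payments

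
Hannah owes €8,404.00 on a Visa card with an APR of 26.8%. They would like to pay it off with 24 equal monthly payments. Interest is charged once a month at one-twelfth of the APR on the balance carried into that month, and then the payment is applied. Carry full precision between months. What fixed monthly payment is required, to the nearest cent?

Monthly rate r = 26.8%/12 = 2.23333% = 0.0223333.
Level-payment amortization: P = B₀·r / (1 − (1+r)^(−n)) = 8404.00·0.0223333 / (1 − 1.02233^(−24)).
Denominator 1 − (1+r)^(−24) = 0.41145525.
P = 187.689 / 0.41145525 ≈ 456.16.

€456.16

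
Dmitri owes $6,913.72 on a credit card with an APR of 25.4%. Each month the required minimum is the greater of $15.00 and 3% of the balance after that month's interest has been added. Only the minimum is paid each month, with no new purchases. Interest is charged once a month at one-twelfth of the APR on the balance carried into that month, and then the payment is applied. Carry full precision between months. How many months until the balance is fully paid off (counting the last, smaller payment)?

Monthly rate r = 25.4%/12 = 2.11667% = 0.0211667.
While 3% of the post-interest balance exceeds $15.00, each month B ← (B·(1+r))·(1 − 0.03), i.e. B shrinks by the factor (1+r)·0.97 = 0.99053.
This holds for months 1–279. Entering month 280 the balance is $486.39; 3% of the post-interest balance is now below $15.00, so the flat $15.00 minimum applies from here.
From month 280 a fixed $15.00 at rate r clears $486.39 in 56 more payments. Total: 279 + 56 = 335 months.

335 months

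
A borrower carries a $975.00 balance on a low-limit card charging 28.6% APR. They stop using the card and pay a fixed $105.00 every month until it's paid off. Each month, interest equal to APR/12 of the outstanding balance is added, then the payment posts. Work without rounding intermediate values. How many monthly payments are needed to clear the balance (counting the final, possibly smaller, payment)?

Monthly rate r = 28.6%/12 = 2.38333% = 0.0238333.
Recurrence: B ← B·(1+r) − $105.00.
Month 1: interest $23.24; balance after payment $893.24.
Month 2: interest $21.29; balance after payment $809.53.
Closed form: n = −ln(1 − rB₀/P)/ln(1+r) = −ln(0.77869)/ln(1.02383) ≈ 10.620, so the balance reaches zero during payment 11.

11 months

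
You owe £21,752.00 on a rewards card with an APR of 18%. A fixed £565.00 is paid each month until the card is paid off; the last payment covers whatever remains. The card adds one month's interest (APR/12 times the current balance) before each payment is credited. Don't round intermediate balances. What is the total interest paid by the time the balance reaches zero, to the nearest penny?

£10,942.40

Monthly rate r = 18%/12 = 1.5% = 0.015.
Payoff takes n = ⌈−ln(1 − rB₀/P)/ln(1+r)⌉ = ⌈57.865⌉ = 58 payments; the last is £489.40.
Total paid = 57·£565.00 + £489.40 = £32,694.40.
Total interest = total paid − principal = £32,694.40 − £21,752.00 = £10,942.40.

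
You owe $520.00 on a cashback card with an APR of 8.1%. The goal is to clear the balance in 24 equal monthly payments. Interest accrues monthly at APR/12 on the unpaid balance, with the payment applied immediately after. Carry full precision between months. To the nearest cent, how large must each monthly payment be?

$23.54

Monthly rate r = 8.1%/12 = 0.675% = 0.00675.
Level-payment amortization: P = B₀·r / (1 − (1+r)^(−n)) = 520.00·0.00675 / (1 − 1.00675^(−24)).
Denominator 1 − (1+r)^(−24) = 0.149095773.
P = 3.51 / 0.149095773 ≈ 23.54.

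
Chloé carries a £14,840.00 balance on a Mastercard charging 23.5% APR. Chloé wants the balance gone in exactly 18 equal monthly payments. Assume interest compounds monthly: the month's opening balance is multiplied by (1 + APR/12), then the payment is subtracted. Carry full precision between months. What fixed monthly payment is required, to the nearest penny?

£986.24

Monthly rate r = 23.5%/12 = 1.95833% = 0.0195833.
Level-payment amortization: P = B₀·r / (1 − (1+r)^(−n)) = 14840.00·0.0195833 / (1 − 1.01958^(−18)).
Denominator 1 − (1+r)^(−18) = 0.294672361.
P = 290.617 / 0.294672361 ≈ 986.24.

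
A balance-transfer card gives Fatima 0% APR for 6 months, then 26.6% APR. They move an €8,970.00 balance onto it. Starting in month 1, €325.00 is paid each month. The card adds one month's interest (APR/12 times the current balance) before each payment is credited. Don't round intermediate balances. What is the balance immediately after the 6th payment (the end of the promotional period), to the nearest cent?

€7,020.00

Promo months 1–6 at r₀ = 0%/12 = 0; months 7+ at r₁ = 26.6%/12 = 0.0221667.
After month 6 (no interest yet): B = €8,970.00 − 6·€325.00 = €7,020.00.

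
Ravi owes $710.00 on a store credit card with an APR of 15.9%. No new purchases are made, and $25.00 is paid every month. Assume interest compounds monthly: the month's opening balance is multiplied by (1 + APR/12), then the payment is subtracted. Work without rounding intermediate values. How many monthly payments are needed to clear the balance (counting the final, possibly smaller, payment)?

36 months

Monthly rate r = 15.9%/12 = 1.325% = 0.01325.
Recurrence: B ← B·(1+r) − $25.00.
Month 1: interest $9.41; balance after payment $694.41.
Month 2: interest $9.20; balance after payment $678.61.
Closed form: n = −ln(1 − rB₀/P)/ln(1+r) = −ln(0.6237)/ln(1.01325) ≈ 35.865, so the balance reaches zero during payment 36.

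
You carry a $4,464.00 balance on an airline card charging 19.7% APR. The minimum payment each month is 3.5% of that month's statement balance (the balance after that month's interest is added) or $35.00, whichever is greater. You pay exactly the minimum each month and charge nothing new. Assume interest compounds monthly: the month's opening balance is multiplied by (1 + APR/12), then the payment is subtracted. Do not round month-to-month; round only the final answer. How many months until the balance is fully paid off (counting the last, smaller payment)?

Monthly rate r = 19.7%/12 = 1.64167% = 0.0164167.
While 3.5% of the post-interest balance exceeds $35.00, each month B ← (B·(1+r))·(1 − 0.035), i.e. B shrinks by the factor (1+r)·0.965 = 0.98084.
This holds for months 1–79. Entering month 80 the balance is $968.39; 3.5% of the post-interest balance is now below $35.00, so the flat $35.00 minimum applies from here.
From month 80 a fixed $35.00 at rate r clears $968.39 in 38 more payments. Total: 79 + 38 = 117 months.

117 months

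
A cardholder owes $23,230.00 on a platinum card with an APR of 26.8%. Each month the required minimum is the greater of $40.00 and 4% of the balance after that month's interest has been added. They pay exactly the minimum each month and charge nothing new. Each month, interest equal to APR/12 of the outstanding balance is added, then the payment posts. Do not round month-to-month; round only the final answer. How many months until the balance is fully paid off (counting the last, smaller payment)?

205 months

Monthly rate r = 26.8%/12 = 2.23333% = 0.0223333.
While 4% of the post-interest balance exceeds $40.00, each month B ← (B·(1+r))·(1 − 0.04), i.e. B shrinks by the factor (1+r)·0.96 = 0.98144.
This holds for months 1–170. Entering month 171 the balance is $961.36; 4% of the post-interest balance is now below $40.00, so the flat $40.00 minimum applies from here.
From month 171 a fixed $40.00 at rate r clears $961.36 in 35 more payments. Total: 170 + 35 = 205 months.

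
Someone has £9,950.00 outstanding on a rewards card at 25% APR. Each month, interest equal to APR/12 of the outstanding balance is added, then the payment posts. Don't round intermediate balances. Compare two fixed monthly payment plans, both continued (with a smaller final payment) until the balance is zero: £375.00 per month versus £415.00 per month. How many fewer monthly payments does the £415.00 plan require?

Monthly rate r = 25%/12 = 2.08333% = 0.0208333.
At £375.00/mo: n = ⌈−ln(1 − rB₀/P)/ln(1+r)⌉ = 40 payments (last £10.06); total interest = total paid − £9,950.00 = £4,685.06.
At £415.00/mo: 34 payments (last £236.68); total interest £3,981.68.
Payments saved = 40 − 34 = 6.

6 fewer payments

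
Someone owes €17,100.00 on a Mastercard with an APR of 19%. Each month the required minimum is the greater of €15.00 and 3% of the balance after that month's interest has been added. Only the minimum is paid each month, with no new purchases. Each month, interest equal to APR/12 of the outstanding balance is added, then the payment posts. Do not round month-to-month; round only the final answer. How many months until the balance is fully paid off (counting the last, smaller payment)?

288 months

Monthly rate r = 19%/12 = 1.58333% = 0.0158333.
While 3% of the post-interest balance exceeds €15.00, each month B ← (B·(1+r))·(1 − 0.03), i.e. B shrinks by the factor (1+r)·0.97 = 0.98536.
This holds for months 1–241. Entering month 242 the balance is €488.87; 3% of the post-interest balance is now below €15.00, so the flat €15.00 minimum applies from here.
From month 242 a fixed €15.00 at rate r clears €488.87 in 47 more payments. Total: 241 + 47 = 288 months.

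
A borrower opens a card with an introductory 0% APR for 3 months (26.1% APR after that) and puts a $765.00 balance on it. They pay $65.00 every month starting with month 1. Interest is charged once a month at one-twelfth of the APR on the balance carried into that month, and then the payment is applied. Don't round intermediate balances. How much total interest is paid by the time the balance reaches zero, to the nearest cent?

$69.39

Promo months 1–3 at r₀ = 0%/12 = 0; months 4+ at r₁ = 26.1%/12 = 0.02175.
After month 3 (no interest yet): B = $765.00 − 3·$65.00 = $570.00.
Then at r₁ with $65.00/mo: n₂ = −ln(1 − r₁·B/P)/ln(1+r₁) ≈ 9.84 → 10 more payments.
Total paid = 12·$65.00 + $54.39 = $834.39; interest = $834.39 − $765.00 = $69.39.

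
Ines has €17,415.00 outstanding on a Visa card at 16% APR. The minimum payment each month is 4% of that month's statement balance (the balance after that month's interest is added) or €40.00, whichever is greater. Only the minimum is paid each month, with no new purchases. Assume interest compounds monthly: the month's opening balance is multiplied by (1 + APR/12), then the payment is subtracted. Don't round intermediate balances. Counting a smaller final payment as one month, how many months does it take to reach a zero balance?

Monthly rate r = 16%/12 = 1.33333% = 0.0133333.
While 4% of the post-interest balance exceeds €40.00, each month B ← (B·(1+r))·(1 − 0.04), i.e. B shrinks by the factor (1+r)·0.96 = 0.9728.
This holds for months 1–105. Entering month 106 the balance is €962.49; 4% of the post-interest balance is now below €40.00, so the flat €40.00 minimum applies from here.
From month 106 a fixed €40.00 at rate r clears €962.49 in 30 more payments. Total: 105 + 30 = 135 months.

135 months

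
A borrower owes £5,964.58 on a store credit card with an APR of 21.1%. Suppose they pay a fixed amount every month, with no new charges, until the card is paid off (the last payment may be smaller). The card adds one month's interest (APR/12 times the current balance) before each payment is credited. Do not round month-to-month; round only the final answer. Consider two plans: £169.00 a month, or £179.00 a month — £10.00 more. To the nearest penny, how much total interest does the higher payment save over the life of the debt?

Monthly rate r = 21.1%/12 = 1.75833% = 0.0175833.
At £169.00/mo: n = ⌈−ln(1 − rB₀/P)/ln(1+r)⌉ = 56 payments (last £101.38); total interest = total paid − £5,964.58 = £3,431.80.
At £179.00/mo: 51 payments (last £104.47); total interest £3,089.89.
Interest saved = £3,431.80 − £3,089.89 = £341.91.

£341.91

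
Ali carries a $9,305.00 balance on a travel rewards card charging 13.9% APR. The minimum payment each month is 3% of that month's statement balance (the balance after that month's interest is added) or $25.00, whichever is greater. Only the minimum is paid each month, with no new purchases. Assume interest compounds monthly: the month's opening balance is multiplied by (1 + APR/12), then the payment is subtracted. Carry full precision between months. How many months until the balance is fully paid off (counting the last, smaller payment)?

Monthly rate r = 13.9%/12 = 1.15833% = 0.0115833.
While 3% of the post-interest balance exceeds $25.00, each month B ← (B·(1+r))·(1 − 0.03), i.e. B shrinks by the factor (1+r)·0.97 = 0.98124.
This holds for months 1–128. Entering month 129 the balance is $823.59; 3% of the post-interest balance is now below $25.00, so the flat $25.00 minimum applies from here.
From month 129 a fixed $25.00 at rate r clears $823.59 in 42 more payments. Total: 128 + 42 = 170 months.

170 months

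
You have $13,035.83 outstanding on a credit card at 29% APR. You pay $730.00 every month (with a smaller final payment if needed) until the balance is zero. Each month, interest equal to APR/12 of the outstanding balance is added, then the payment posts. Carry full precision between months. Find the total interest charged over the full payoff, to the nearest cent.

Monthly rate r = 29%/12 = 2.41667% = 0.0241667.
Payoff takes n = ⌈−ln(1 − rB₀/P)/ln(1+r)⌉ = ⌈23.654⌉ = 24 payments; the last is $479.52.
Total paid = 23·$730.00 + $479.52 = $17,269.52.
Total interest = total paid − principal = $17,269.52 − $13,035.83 = $4,233.69.

$4,233.69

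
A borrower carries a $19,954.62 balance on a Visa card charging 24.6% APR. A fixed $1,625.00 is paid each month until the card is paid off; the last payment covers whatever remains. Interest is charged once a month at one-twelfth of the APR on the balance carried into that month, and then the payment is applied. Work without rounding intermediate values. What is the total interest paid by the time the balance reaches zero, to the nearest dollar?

Monthly rate r = 24.6%/12 = 2.05% = 0.0205.
Payoff takes n = ⌈−ln(1 − rB₀/P)/ln(1+r)⌉ = ⌈14.291⌉ = 15 payments; the last is $475.91.
Total paid = 14·$1,625.00 + $475.91 = $23,225.91.
Total interest = total paid − principal = $23,225.91 − $19,954.62 = $3,271.29.

$3,271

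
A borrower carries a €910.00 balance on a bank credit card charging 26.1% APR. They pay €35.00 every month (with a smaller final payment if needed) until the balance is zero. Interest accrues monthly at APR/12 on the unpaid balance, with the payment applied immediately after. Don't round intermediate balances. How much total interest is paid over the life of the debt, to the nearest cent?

Monthly rate r = 26.1%/12 = 2.175% = 0.02175.
Payoff takes n = ⌈−ln(1 − rB₀/P)/ln(1+r)⌉ = ⌈38.740⌉ = 39 payments; the last is €25.97.
Total paid = 38·€35.00 + €25.97 = €1,355.97.
Total interest = total paid − principal = €1,355.97 − €910.00 = €445.97.

€445.97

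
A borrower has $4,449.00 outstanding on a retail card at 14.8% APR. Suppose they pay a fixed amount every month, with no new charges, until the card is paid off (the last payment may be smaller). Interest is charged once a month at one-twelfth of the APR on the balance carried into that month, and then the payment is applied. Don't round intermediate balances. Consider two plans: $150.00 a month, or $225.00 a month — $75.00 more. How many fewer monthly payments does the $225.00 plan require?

15 fewer payments

Monthly rate r = 14.8%/12 = 1.23333% = 0.0123333.
At $150.00/mo: n = ⌈−ln(1 − rB₀/P)/ln(1+r)⌉ = 38 payments (last $22.87); total interest = total paid − $4,449.00 = $1,123.87.
At $225.00/mo: 23 payments (last $181.38); total interest $682.38.
Payments saved = 38 − 23 = 15.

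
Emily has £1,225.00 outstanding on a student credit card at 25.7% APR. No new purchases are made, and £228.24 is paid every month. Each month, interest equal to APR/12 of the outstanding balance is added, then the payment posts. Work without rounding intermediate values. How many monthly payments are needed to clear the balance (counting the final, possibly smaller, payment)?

6 payments

Monthly rate r = 25.7%/12 = 2.14167% = 0.0214167.
Recurrence: B ← B·(1+r) − £228.24.
Month 1: interest £26.24; balance after payment £1,023.00.
Month 2: interest £21.91; balance after payment £816.66.
Month 3: interest £17.49; balance after payment £605.91.
Month 4: interest £12.98; balance after payment £390.65.
Month 5: interest £8.37; balance after payment £170.78.
Month 6: interest £3.66; balance after payment £0.00.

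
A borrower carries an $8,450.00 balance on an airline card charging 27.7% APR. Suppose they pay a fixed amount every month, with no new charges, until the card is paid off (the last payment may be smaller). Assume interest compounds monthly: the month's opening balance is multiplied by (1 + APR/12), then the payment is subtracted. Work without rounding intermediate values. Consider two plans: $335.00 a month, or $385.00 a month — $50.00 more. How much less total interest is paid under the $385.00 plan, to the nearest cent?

$894.85

Monthly rate r = 27.7%/12 = 2.30833% = 0.0230833.
At $335.00/mo: n = ⌈−ln(1 − rB₀/P)/ln(1+r)⌉ = 39 payments (last $84.08); total interest = total paid − $8,450.00 = $4,364.08.
At $385.00/mo: 31 payments (last $369.23); total interest $3,469.23.
Interest saved = $4,364.08 − $3,469.23 = $894.85.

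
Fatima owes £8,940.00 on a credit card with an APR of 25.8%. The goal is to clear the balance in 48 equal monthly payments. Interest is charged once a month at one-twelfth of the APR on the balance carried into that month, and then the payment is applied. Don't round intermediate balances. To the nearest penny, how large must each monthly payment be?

£300.43

Monthly rate r = 25.8%/12 = 2.15% = 0.0215.
Level-payment amortization: P = B₀·r / (1 − (1+r)^(−n)) = 8940.00·0.0215 / (1 − 1.0215^(−48)).
Denominator 1 − (1+r)^(−48) = 0.639787986.
P = 192.21 / 0.639787986 ≈ 300.43.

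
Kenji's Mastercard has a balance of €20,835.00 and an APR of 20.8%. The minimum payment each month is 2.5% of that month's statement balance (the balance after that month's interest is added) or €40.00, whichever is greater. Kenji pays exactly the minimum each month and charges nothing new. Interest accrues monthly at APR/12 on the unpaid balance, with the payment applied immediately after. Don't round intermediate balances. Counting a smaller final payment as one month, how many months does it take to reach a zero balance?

385 months

Monthly rate r = 20.8%/12 = 1.73333% = 0.0173333.
While 2.5% of the post-interest balance exceeds €40.00, each month B ← (B·(1+r))·(1 − 0.025), i.e. B shrinks by the factor (1+r)·0.975 = 0.9919.
This holds for months 1–318. Entering month 319 the balance is €1,568.85; 2.5% of the post-interest balance is now below €40.00, so the flat €40.00 minimum applies from here.
From month 319 a fixed €40.00 at rate r clears €1,568.85 in 67 more payments. Total: 318 + 67 = 385 months.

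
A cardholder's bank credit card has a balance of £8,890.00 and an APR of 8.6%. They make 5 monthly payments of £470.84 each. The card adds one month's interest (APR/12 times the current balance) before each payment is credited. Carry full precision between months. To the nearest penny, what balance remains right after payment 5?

£6,824.97

Monthly rate r = 8.6%/12 = 0.716667% = 0.00716667.
Each month: B ← B·(1+r) − £470.84.
Month 1: interest £63.71; balance after payment £8,482.87.
Month 2: interest £60.79; balance after payment £8,072.83.
Month 3: interest £57.86; balance after payment £7,659.84.
Month 4: interest £54.90; balance after payment £7,243.90.
Month 5: interest £51.91; balance after payment £6,824.97.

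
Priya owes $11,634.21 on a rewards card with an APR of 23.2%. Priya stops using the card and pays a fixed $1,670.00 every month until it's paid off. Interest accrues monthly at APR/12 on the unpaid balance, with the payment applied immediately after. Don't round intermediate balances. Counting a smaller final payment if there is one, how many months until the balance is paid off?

8 payments

Monthly rate r = 23.2%/12 = 1.93333% = 0.0193333.
Recurrence: B ← B·(1+r) − $1,670.00.
Month 1: interest $224.93; balance after payment $10,189.14.
Month 2: interest $196.99; balance after payment $8,716.13.
Closed form: n = −ln(1 − rB₀/P)/ln(1+r) = −ln(0.86531)/ln(1.01933) ≈ 7.555, so the balance reaches zero during payment 8.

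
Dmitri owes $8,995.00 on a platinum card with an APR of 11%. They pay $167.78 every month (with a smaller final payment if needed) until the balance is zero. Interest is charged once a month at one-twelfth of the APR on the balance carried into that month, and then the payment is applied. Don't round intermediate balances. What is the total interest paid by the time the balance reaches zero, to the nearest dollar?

$3,438

Monthly rate r = 11%/12 = 0.916667% = 0.00916667.
Payoff takes n = ⌈−ln(1 − rB₀/P)/ln(1+r)⌉ = ⌈74.102⌉ = 75 payments; the last is $17.23.
Total paid = 74·$167.78 + $17.23 = $12,432.95.
Total interest = total paid − principal = $12,432.95 − $8,995.00 = $3,437.95.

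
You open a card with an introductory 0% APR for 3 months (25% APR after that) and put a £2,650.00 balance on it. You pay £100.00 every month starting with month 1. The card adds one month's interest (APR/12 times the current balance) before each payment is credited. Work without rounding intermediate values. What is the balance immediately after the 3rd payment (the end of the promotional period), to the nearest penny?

Promo months 1–3 at r₀ = 0%/12 = 0; months 4+ at r₁ = 25%/12 = 0.0208333.
After month 3 (no interest yet): B = £2,650.00 − 3·£100.00 = £2,350.00.

£2,350.00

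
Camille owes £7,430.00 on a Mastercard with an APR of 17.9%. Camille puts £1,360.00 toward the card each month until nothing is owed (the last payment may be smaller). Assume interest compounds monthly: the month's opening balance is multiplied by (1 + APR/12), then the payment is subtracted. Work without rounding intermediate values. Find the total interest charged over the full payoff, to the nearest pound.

£380

Monthly rate r = 17.9%/12 = 1.49167% = 0.0149167.
Payoff takes n = ⌈−ln(1 − rB₀/P)/ln(1+r)⌉ = ⌈5.741⌉ = 6 payments; the last is £1,009.86.
Total paid = 5·£1,360.00 + £1,009.86 = £7,809.86.
Total interest = total paid − principal = £7,809.86 − £7,430.00 = £379.86.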